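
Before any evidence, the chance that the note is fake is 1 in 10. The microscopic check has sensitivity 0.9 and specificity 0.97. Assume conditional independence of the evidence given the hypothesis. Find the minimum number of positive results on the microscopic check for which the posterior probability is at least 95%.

Prior odds = 0.1/0.9 = 1/9.
False-positive rate = 1 − 0.97 = 0.03; likelihood ratio of a positive = 0.9/0.03 = 30.
Target posterior odds = 0.95/0.05 = 19.
Need (1/9) × 30ⁿ ≥ 19, i.e. 30ⁿ ≥ 171.
30¹ = 30 falls short of 171 but 30² = 900 reaches it, so n = 2.

2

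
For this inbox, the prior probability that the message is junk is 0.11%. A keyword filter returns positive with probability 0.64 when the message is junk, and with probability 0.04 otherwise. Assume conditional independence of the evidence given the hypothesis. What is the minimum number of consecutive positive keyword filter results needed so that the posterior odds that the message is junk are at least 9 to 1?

4

Prior odds: 0.0011 ÷ 0.9989 = 11/9989.
Likelihood ratio of a positive result = 0.64/0.04 = 16.
Target odds = 9.
Need (11/9989) × 16ⁿ ≥ 9, i.e. 16ⁿ ≥ 89901/11.
16³ = 4096 falls short of 89901/11 but 16⁴ = 65536 reaches it, so n = 4.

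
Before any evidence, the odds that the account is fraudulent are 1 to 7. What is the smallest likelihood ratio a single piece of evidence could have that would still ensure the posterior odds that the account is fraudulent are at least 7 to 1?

Prior odds = 1/7.
Target odds = 7.
Required Bayes factor = 7 ÷ (1/7) = 49.

49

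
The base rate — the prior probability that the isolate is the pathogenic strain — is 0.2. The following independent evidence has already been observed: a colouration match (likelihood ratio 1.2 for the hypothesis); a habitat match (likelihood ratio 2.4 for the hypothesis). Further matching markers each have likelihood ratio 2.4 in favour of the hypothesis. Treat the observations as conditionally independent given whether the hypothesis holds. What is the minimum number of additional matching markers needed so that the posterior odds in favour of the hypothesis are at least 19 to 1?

Prior odds = 0.2/0.8 = 0.25.
Combined Bayes factor of the evidence already in hand = 1.2 × 2.4 = 2.88.
Odds after that evidence = 0.25 × 2.88 = 0.72.
Target odds = 19.
Need 2.4ⁿ ≥ 19 ÷ 0.72 = 475/18.
2.4³ = 13.824 falls short of 475/18 but 2.4⁴ = 33.1776 reaches it, so n = 4.

4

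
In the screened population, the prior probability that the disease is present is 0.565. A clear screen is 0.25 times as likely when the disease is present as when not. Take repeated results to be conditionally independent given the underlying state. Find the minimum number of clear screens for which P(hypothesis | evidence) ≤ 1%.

4

Prior odds: 0.565 ÷ 0.435 = 113/87.
Likelihood ratio per clear screen = 0.25.
Target posterior odds = 0.01/0.99 = 1/99.
Need (113/87) × 0.25ⁿ ≤ 1/99, i.e. 0.25ⁿ ≤ 29/3729.
0.25³ = 0.015625 is still above 29/3729 but 0.25⁴ = 0.00390625 is at or below it, so n = 4.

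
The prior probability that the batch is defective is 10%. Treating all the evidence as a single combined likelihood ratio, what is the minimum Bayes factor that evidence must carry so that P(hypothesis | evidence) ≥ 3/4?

Prior odds = 0.1/0.9 = 1/9.
Target odds = 0.75/0.25 = 3.
Required Bayes factor = 3 ÷ (1/9) = 27.

27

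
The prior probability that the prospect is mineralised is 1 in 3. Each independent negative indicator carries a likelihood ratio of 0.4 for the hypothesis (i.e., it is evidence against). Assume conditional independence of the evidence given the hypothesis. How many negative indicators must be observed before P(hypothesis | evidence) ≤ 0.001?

7

Prior odds: (1/3) ÷ (2/3) = 0.5.
Likelihood ratio per negative indicator = 0.4.
Target odds: 0.001 ÷ 0.999 = 1/999.
Need 0.5 × 0.4ⁿ ≤ 1/999, i.e. 0.4ⁿ ≤ 2/999.
0.4⁶ = 64/15625 is still above 2/999 but 0.4⁷ = 128/78125 is at or below it, so n = 7.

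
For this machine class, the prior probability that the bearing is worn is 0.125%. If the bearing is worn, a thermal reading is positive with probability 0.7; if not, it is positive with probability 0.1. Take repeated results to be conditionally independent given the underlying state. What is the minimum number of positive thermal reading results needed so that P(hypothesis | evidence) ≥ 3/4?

Prior odds = 0.00125/0.99875 = 1/799.
Likelihood ratio of a positive = 0.7/0.1 = 7.
Target odds: 0.75 ÷ 0.25 = 3.
Need (1/799) × 7ⁿ ≥ 3, i.e. 7ⁿ ≥ 2397.
7³ = 343 falls short of 2397 but 7⁴ = 2401 reaches it, so n = 4.

4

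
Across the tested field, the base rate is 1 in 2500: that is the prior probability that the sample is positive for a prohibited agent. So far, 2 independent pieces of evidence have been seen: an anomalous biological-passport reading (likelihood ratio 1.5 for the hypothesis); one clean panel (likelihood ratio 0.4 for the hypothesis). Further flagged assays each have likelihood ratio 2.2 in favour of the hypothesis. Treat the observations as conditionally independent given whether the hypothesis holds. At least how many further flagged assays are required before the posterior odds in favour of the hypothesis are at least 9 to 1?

Prior odds = 0.0004/0.9996 = 1/2499.
Combined Bayes factor of the evidence already in hand = 1.5 × 0.4 = 0.6.
Odds after that evidence = (1/2499) × 0.6 = 1/4165.
Target odds = 9.
Need 2.2ⁿ ≥ 9 ÷ (1/4165) = 37485.
2.2¹³ ≈28281 falls short of 37485 but 2.2¹⁴ ≈62218.2 reaches it, so n = 14.

14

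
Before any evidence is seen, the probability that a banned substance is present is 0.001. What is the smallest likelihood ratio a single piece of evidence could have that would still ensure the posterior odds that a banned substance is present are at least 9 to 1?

8991

Prior odds = 0.001/0.999 = 1/999.
Target odds = 9.
Required Bayes factor = 9 ÷ (1/999) = 8991.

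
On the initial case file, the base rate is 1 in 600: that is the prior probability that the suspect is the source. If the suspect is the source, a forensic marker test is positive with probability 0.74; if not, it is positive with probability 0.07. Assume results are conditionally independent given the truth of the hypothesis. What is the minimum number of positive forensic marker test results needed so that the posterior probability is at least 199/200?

Prior odds: (1/600) ÷ (599/600) = 1/599.
Likelihood ratio of a positive = 0.74/0.07 = 74/7.
Target odds: 0.995 ÷ 0.005 = 199.
Require (74/7)ⁿ ≥ 199 ÷ (1/599) = 119201.
(74/7)⁴ = 29986576/2401 falls short of 119201 but (74/7)⁵ ≈132029 reaches it, so n = 5.

5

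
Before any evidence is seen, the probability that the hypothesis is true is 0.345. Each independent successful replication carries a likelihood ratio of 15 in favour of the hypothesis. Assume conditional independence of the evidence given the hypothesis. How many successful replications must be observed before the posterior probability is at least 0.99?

2

Prior odds: 0.345 ÷ 0.655 = 69/131.
Likelihood ratio per successful replication = 15.
Target odds: 0.99 ÷ 0.01 = 99.
Require 15ⁿ ≥ 99 ÷ (69/131) = 4323/23.
15¹ = 15 falls short of 4323/23 but 15² = 225 reaches it, so n = 2.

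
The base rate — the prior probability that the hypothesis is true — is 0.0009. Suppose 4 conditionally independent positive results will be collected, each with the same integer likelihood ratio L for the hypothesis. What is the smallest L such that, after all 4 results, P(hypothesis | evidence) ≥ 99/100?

19

Prior odds = 0.0009/0.9991 = 9/9991.
Target odds = 0.99/0.01 = 99.
Need L⁴ ≥ 99 ÷ (9/9991) = 109901.
18⁴ = 104976 < 109901 ≤ 130321 = 19⁴, so L = 19.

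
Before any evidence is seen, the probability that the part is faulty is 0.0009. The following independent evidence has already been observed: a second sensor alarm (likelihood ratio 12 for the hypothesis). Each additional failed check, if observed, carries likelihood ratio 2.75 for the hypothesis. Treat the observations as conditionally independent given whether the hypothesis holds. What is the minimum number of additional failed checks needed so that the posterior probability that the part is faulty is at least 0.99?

Prior odds = 0.0009/0.9991 = 9/9991.
Bayes factor of the evidence already in hand = 12.
Odds after that evidence = (9/9991) × 12 = 108/9991.
Target odds = 0.99/0.01 = 99.
Need 2.75ⁿ ≥ 99 ÷ (108/9991) = 109901/12.
2.75⁹ ≈8994.86 falls short of 109901/12 but 2.75¹⁰ ≈24735.9 reaches it, so n = 10.

10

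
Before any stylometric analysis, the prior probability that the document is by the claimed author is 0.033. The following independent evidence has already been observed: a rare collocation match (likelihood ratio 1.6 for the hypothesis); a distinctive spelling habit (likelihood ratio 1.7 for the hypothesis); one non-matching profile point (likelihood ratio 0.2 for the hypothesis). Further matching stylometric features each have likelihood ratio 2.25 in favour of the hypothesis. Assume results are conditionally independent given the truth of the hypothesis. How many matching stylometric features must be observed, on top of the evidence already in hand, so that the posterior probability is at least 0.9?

8

Prior odds = 0.033/0.967 = 33/967.
Combined Bayes factor of the evidence already in hand = 1.6 × 1.7 × 0.2 = 0.544.
Odds after that evidence = (33/967) × 0.544 = 2244/120875.
Target odds = 0.9/0.1 = 9.
Need 2.25ⁿ ≥ 9 ÷ (2244/120875) = 362625/748.
2.25⁷ = 4782969/16384 falls short of 362625/748 but 2.25⁸ = 43046721/65536 reaches it, so n = 8.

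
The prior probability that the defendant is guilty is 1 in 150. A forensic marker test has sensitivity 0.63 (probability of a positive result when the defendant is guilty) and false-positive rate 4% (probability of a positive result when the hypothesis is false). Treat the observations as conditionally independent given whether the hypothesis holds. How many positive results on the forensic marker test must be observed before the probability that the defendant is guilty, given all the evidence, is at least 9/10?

Prior odds = (1/150)/(149/150) = 1/149.
Likelihood ratio of a positive result = 0.63/0.04 = 15.75.
Target posterior odds = 0.9/0.1 = 9.
Need (1/149) × 15.75ⁿ ≥ 9, i.e. 15.75ⁿ ≥ 1341.
15.75² = 248.0625 falls short of 1341 but 15.75³ = 3906.984375 reaches it, so n = 3.

3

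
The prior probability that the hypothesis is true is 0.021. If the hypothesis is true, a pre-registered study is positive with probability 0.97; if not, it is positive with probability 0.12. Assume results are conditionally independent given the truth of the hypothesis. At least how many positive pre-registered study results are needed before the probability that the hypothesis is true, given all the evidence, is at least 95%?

Prior odds: 0.021 ÷ 0.979 = 21/979.
Likelihood ratio of a positive = 0.97/0.12 = 97/12.
Target posterior odds = 0.95/0.05 = 19.
Need (21/979) × (97/12)ⁿ ≥ 19, i.e. (97/12)ⁿ ≥ 18601/21.
(97/12)³ = 912673/1728 falls short of 18601/21 but (97/12)⁴ = 88529281/20736 reaches it, so n = 4.

4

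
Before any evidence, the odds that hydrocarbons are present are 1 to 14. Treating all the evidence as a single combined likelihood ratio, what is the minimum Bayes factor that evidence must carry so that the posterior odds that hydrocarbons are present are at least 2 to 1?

28

Prior odds = 1/14.
Target odds = 2.
Required Bayes factor = 2 ÷ (1/14) = 28.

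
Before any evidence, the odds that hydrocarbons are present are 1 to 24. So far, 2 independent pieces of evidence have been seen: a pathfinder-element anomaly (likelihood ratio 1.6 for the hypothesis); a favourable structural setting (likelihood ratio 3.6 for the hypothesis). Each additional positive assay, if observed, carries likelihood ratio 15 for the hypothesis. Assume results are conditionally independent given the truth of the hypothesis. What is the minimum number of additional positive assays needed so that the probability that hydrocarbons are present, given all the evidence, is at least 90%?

Prior odds = 1/24.
Combined Bayes factor of the evidence already in hand = 1.6 × 3.6 = 5.76.
Odds after that evidence = (1/24) × 5.76 = 0.24.
Target odds = 0.9/0.1 = 9.
Need 15ⁿ ≥ 9 ÷ 0.24 = 37.5.
15¹ = 15 falls short of 37.5 but 15² = 225 reaches it, so n = 2.

2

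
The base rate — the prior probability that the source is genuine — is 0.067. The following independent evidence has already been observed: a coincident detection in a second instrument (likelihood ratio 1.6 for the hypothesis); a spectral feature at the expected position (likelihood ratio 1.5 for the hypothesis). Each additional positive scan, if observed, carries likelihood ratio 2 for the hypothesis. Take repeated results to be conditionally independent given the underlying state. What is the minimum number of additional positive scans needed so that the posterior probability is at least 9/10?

Prior odds = 0.067/0.933 = 67/933.
Combined Bayes factor of the evidence already in hand = 1.6 × 1.5 = 2.4.
Odds after that evidence = (67/933) × 2.4 = 268/1555.
Target odds = 0.9/0.1 = 9.
Need 2ⁿ ≥ 9 ÷ (268/1555) = 13995/268.
2⁵ = 32 falls short of 13995/268 but 2⁶ = 64 reaches it, so n = 6.

6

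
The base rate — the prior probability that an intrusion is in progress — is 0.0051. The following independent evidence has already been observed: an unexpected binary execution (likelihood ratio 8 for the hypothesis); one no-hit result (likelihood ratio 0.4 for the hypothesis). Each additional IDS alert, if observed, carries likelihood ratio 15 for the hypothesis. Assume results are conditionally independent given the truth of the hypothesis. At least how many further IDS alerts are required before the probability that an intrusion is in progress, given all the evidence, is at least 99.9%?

5

Prior odds = 0.0051/0.9949 = 51/9949.
Combined Bayes factor of the evidence already in hand = 8 × 0.4 = 3.2.
Odds after that evidence = (51/9949) × 3.2 = 816/49745.
Target odds = 0.999/0.001 = 999.
Need 15ⁿ ≥ 999 ÷ (816/49745) = 16565085/272.
15⁴ = 50625 falls short of 16565085/272 but 15⁵ = 759375 reaches it, so n = 5.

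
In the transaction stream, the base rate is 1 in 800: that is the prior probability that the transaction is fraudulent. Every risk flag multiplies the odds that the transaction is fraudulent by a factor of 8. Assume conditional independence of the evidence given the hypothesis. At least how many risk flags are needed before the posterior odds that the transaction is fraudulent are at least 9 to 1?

Prior odds = 0.00125/0.99875 = 1/799.
Likelihood ratio per risk flag = 8.
Target odds = 9.
Need (1/799) × 8ⁿ ≥ 9, i.e. 8ⁿ ≥ 7191.
8⁴ = 4096 falls short of 7191 but 8⁵ = 32768 reaches it, so n = 5.

5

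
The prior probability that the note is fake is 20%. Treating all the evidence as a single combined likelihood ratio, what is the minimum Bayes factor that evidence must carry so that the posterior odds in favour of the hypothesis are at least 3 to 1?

12

Prior odds = 0.2/0.8 = 0.25.
Target odds = 3.
Required Bayes factor = 3 ÷ 0.25 = 12.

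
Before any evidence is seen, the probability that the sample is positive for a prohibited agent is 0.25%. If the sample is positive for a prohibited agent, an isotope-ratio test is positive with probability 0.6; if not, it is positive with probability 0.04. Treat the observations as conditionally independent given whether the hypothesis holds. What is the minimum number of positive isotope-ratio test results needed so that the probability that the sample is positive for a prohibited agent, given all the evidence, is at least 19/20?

Prior odds = 0.0025/0.9975 = 1/399.
Likelihood ratio of a positive = 0.6/0.04 = 15.
Target posterior odds = 0.95/0.05 = 19.
Require 15ⁿ ≥ 19 ÷ (1/399) = 7581.
15³ = 3375 falls short of 7581 but 15⁴ = 50625 reaches it, so n = 4.

4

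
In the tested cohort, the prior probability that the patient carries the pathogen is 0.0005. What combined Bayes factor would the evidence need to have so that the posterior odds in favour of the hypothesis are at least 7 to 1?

13993

Prior odds = 0.0005/0.9995 = 1/1999.
Target odds = 7.
Required Bayes factor = 7 ÷ (1/1999) = 13993.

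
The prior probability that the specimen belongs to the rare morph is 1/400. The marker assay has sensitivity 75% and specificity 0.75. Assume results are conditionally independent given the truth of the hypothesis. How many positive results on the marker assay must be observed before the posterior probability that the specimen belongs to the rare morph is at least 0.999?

Prior odds = 0.0025/0.9975 = 1/399.
False-positive rate = 1 − 0.75 = 0.25; likelihood ratio of a positive = 0.75/0.25 = 3.
Target odds: 0.999 ÷ 0.001 = 999.
Require 3ⁿ ≥ 999 ÷ (1/399) = 398601.
3¹¹ = 177147 falls short of 398601 but 3¹² = 531441 reaches it, so n = 12.

12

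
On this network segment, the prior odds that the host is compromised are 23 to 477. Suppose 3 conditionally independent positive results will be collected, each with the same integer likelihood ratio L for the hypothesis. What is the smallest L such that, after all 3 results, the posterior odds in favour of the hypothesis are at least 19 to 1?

8

Prior odds = 23/477.
Target odds = 19.
Need L³ ≥ 19 ÷ (23/477) = 9063/23.
7³ = 343 < 9063/23 ≤ 512 = 8³, so L = 8.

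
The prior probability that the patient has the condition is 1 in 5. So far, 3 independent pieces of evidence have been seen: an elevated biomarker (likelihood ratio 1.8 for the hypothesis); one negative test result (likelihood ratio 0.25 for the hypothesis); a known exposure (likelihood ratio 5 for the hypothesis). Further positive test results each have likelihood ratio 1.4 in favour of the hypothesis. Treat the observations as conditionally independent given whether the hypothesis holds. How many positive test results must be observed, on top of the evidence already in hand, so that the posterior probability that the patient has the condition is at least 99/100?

16

Prior odds = 0.2/0.8 = 0.25.
Combined Bayes factor of the evidence already in hand = 1.8 × 0.25 × 5 = 2.25.
Odds after that evidence = 0.25 × 2.25 = 0.5625.
Target odds = 0.99/0.01 = 99.
Need 1.4ⁿ ≥ 99 ÷ 0.5625 = 176.
1.4¹⁵ ≈155.568 falls short of 176 but 1.4¹⁶ ≈217.795 reaches it, so n = 16.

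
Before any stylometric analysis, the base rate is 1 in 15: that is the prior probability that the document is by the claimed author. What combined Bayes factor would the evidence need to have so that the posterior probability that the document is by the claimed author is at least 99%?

Prior odds = (1/15)/(14/15) = 1/14.
Target odds = 0.99/0.01 = 99.
Required Bayes factor = 99 ÷ (1/14) = 1386.

1386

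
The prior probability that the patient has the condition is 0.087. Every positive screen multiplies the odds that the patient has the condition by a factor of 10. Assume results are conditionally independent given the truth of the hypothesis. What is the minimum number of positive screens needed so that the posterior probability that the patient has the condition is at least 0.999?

5

Prior odds = 0.087/0.913 = 87/913.
Likelihood ratio per positive screen = 10.
Target posterior odds = 0.999/0.001 = 999.
Need (87/913) × 10ⁿ ≥ 999, i.e. 10ⁿ ≥ 304029/29.
10⁴ = 10000 falls short of 304029/29 but 10⁵ = 100000 reaches it, so n = 5.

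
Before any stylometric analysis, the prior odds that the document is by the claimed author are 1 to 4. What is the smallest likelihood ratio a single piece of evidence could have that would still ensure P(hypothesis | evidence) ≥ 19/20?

Prior odds = 0.25.
Target odds = 0.95/0.05 = 19.
Required Bayes factor = 19 ÷ 0.25 = 76.

76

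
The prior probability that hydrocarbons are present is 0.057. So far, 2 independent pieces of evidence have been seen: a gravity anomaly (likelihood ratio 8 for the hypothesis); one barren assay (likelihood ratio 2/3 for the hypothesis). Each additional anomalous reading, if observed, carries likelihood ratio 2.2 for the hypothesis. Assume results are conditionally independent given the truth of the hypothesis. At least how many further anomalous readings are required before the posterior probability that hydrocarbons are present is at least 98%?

7

Prior odds = 0.057/0.943 = 57/943.
Combined Bayes factor of the evidence already in hand = 8 × (2/3) = 16/3.
Odds after that evidence = (57/943) × 16/3 = 304/943.
Target odds = 0.98/0.02 = 49.
Need 2.2ⁿ ≥ 49 ÷ (304/943) = 46207/304.
2.2⁶ = 1771561/15625 falls short of 46207/304 but 2.2⁷ = 19487171/78125 reaches it, so n = 7.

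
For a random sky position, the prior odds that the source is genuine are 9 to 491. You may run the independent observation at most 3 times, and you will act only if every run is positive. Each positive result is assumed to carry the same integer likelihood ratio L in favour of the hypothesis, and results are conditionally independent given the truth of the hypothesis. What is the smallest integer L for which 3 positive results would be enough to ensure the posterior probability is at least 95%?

11

Prior odds = 9/491.
Target odds = 0.95/0.05 = 19.
Need L³ ≥ 19 ÷ (9/491) = 9329/9.
10³ = 1000 < 9329/9 ≤ 1331 = 11³, so L = 11.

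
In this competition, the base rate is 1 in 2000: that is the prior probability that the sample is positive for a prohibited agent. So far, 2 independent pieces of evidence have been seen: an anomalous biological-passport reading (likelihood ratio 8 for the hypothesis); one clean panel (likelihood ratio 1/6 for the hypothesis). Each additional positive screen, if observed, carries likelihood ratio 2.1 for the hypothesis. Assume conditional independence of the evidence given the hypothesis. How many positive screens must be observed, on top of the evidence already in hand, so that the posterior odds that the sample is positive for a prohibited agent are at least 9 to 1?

13

Prior odds = 0.0005/0.9995 = 1/1999.
Combined Bayes factor of the evidence already in hand = 8 × (1/6) = 4/3.
Odds after that evidence = (1/1999) × 4/3 = 4/5997.
Target odds = 9.
Need 2.1ⁿ ≥ 9 ÷ (4/5997) = 13493.25.
2.1¹² ≈7355.83 falls short of 13493.25 but 2.1¹³ ≈15447.2 reaches it, so n = 13.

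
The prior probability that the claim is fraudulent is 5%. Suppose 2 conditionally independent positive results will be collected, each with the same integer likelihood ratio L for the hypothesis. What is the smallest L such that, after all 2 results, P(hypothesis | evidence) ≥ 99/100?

44

Prior odds = 0.05/0.95 = 1/19.
Target odds = 0.99/0.01 = 99.
Need L² ≥ 99 ÷ (1/19) = 1881.
43² = 1849 < 1881 ≤ 1936 = 44², so L = 44.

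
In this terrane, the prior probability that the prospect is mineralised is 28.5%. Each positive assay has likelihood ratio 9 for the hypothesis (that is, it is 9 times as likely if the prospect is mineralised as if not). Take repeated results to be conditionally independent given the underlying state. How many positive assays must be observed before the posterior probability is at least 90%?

Prior odds = 0.285/0.715 = 57/143.
Likelihood ratio per positive assay = 9.
Target odds: 0.9 ÷ 0.1 = 9.
Require 9ⁿ ≥ 9 ÷ (57/143) = 429/19.
9¹ = 9 falls short of 429/19 but 9² = 81 reaches it, so n = 2.

2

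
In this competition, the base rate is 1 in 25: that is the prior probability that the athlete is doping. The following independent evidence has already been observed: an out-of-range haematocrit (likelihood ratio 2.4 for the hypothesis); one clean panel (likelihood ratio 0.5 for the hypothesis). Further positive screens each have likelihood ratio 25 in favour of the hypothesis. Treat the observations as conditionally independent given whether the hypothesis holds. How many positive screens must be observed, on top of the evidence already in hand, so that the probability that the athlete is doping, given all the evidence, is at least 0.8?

Prior odds = 0.04/0.96 = 1/24.
Combined Bayes factor of the evidence already in hand = 2.4 × 0.5 = 1.2.
Odds after that evidence = (1/24) × 1.2 = 0.05.
Target odds = 0.8/0.2 = 4.
Need 25ⁿ ≥ 4 ÷ 0.05 = 80.
25¹ = 25 falls short of 80 but 25² = 625 reaches it, so n = 2.

2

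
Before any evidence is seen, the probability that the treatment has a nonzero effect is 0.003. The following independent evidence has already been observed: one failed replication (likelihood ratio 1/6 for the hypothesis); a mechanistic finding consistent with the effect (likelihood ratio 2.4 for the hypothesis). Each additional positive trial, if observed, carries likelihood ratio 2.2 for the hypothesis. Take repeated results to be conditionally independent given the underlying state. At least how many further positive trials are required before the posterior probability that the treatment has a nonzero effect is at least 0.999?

18

Prior odds = 0.003/0.997 = 3/997.
Combined Bayes factor of the evidence already in hand = (1/6) × 2.4 = 0.4.
Odds after that evidence = (3/997) × 0.4 = 6/4985.
Target odds = 0.999/0.001 = 999.
Need 2.2ⁿ ≥ 999 ÷ (6/4985) = 830002.5.
2.2¹⁷ ≈662500 falls short of 830002.5 but 2.2¹⁸ ≈1.4575e+06 reaches it, so n = 18.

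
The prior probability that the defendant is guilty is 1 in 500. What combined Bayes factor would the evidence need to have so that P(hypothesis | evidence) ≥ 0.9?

Prior odds = 0.002/0.998 = 1/499.
Target odds = 0.9/0.1 = 9.
Required Bayes factor = 9 ÷ (1/499) = 4491.

4491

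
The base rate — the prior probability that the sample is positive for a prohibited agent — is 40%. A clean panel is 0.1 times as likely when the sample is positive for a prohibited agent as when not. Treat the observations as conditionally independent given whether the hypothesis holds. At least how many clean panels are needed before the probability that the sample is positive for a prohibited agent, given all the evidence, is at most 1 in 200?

Prior odds = 0.4/0.6 = 2/3.
Likelihood ratio per clean panel = 0.1.
Target odds: 0.005 ÷ 0.995 = 1/199.
Need (2/3) × 0.1ⁿ ≤ 1/199, i.e. 0.1ⁿ ≤ 3/398.
0.1² = 0.01 is still above 3/398 but 0.1³ = 0.001 is at or below it, so n = 3.

3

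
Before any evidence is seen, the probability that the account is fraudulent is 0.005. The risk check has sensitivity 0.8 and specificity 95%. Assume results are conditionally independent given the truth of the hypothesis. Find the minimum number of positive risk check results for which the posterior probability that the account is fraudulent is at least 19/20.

3

Prior odds = 0.005/0.995 = 1/199.
False-positive rate = 1 − 0.95 = 0.05; likelihood ratio of a positive = 0.8/0.05 = 16.
Target odds: 0.95 ÷ 0.05 = 19.
Require 16ⁿ ≥ 19 ÷ (1/199) = 3781.
16² = 256 falls short of 3781 but 16³ = 4096 reaches it, so n = 3.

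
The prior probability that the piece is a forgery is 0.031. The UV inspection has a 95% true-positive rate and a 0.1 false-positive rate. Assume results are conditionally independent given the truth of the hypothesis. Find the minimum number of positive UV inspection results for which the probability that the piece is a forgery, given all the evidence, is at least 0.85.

3

Prior odds: 0.031 ÷ 0.969 = 31/969.
Likelihood ratio of a positive result = 0.95/0.1 = 9.5.
Target posterior odds = 0.85/0.15 = 17/3.
Need (31/969) × 9.5ⁿ ≥ 17/3, i.e. 9.5ⁿ ≥ 5491/31.
9.5² = 90.25 falls short of 5491/31 but 9.5³ = 857.375 reaches it, so n = 3.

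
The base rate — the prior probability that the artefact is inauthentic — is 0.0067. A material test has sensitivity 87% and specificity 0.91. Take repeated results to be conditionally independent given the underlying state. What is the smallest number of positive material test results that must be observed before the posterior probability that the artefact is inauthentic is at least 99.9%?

6

Prior odds: 0.0067 ÷ 0.9933 = 67/9933.
False-positive rate = 1 − 0.91 = 0.09; likelihood ratio of a positive = 0.87/0.09 = 29/3.
Target posterior odds = 0.999/0.001 = 999.
Need (67/9933) × (29/3)ⁿ ≥ 999, i.e. (29/3)ⁿ ≥ 9923067/67.
(29/3)⁵ = 20511149/243 falls short of 9923067/67 but (29/3)⁶ = 594823321/729 reaches it, so n = 6.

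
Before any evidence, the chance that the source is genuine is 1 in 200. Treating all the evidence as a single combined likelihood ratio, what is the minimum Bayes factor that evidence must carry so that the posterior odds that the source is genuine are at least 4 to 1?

796

Prior odds = 0.005/0.995 = 1/199.
Target odds = 4.
Required Bayes factor = 4 ÷ (1/199) = 796.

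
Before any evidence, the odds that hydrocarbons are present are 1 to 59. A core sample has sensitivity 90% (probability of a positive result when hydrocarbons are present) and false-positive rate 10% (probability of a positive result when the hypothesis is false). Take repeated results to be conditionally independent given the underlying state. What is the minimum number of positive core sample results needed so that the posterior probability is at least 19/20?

Prior odds = 1/59.
Likelihood ratio of a positive result = 0.9/0.1 = 9.
Target odds: 0.95 ÷ 0.05 = 19.
Require 9ⁿ ≥ 19 ÷ (1/59) = 1121.
9³ = 729 falls short of 1121 but 9⁴ = 6561 reaches it, so n = 4.

4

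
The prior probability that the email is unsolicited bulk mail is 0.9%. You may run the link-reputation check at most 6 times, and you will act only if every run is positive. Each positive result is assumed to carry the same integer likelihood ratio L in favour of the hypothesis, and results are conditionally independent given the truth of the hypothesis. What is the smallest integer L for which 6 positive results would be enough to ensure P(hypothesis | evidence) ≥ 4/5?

3

Prior odds = 0.009/0.991 = 9/991.
Target odds = 0.8/0.2 = 4.
Need L⁶ ≥ 4 ÷ (9/991) = 3964/9.
2⁶ = 64 < 3964/9 ≤ 729 = 3⁶, so L = 3.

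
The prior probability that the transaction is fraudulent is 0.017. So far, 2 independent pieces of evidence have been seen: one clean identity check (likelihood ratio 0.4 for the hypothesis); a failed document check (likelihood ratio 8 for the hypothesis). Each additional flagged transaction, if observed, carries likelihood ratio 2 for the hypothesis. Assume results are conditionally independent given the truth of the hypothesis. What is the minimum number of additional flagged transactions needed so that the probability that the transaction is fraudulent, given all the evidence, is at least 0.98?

Prior odds = 0.017/0.983 = 17/983.
Combined Bayes factor of the evidence already in hand = 0.4 × 8 = 3.2.
Odds after that evidence = (17/983) × 3.2 = 272/4915.
Target odds = 0.98/0.02 = 49.
Need 2ⁿ ≥ 49 ÷ (272/4915) = 240835/272.
2⁹ = 512 falls short of 240835/272 but 2¹⁰ = 1024 reaches it, so n = 10.

10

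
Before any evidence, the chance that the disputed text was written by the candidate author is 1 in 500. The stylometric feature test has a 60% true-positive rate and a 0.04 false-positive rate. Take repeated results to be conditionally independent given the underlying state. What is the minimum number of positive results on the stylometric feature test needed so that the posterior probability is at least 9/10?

4

Prior odds: 0.002 ÷ 0.998 = 1/499.
Likelihood ratio of a positive result = 0.6/0.04 = 15.
Target posterior odds = 0.9/0.1 = 9.
Need (1/499) × 15ⁿ ≥ 9, i.e. 15ⁿ ≥ 4491.
15³ = 3375 falls short of 4491 but 15⁴ = 50625 reaches it, so n = 4.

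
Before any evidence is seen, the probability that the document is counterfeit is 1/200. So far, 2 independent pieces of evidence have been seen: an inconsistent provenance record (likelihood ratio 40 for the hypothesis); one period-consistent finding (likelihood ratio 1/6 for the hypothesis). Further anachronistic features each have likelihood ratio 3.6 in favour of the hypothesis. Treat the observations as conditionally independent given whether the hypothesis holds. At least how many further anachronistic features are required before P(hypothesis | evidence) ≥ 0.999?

9

Prior odds = 0.005/0.995 = 1/199.
Combined Bayes factor of the evidence already in hand = 40 × (1/6) = 20/3.
Odds after that evidence = (1/199) × 20/3 = 20/597.
Target odds = 0.999/0.001 = 999.
Need 3.6ⁿ ≥ 999 ÷ (20/597) = 29820.15.
3.6⁸ ≈28211.1 falls short of 29820.15 but 3.6⁹ ≈101560 reaches it, so n = 9.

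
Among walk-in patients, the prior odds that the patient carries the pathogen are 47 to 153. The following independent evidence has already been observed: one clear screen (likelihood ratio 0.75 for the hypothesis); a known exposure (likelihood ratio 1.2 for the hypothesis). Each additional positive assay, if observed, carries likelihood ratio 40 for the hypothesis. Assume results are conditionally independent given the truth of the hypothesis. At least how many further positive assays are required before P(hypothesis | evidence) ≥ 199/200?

Prior odds = 47/153.
Combined Bayes factor of the evidence already in hand = 0.75 × 1.2 = 0.9.
Odds after that evidence = (47/153) × 0.9 = 47/170.
Target odds = 0.995/0.005 = 199.
Need 40ⁿ ≥ 199 ÷ (47/170) = 33830/47.
40¹ = 40 falls short of 33830/47 but 40² = 1600 reaches it, so n = 2.

2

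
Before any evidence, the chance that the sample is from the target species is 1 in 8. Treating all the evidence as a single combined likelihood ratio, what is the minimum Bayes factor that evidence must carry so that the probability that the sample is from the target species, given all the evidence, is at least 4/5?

28

Prior odds = 0.125/0.875 = 1/7.
Target odds = 0.8/0.2 = 4.
Required Bayes factor = 4 ÷ (1/7) = 28.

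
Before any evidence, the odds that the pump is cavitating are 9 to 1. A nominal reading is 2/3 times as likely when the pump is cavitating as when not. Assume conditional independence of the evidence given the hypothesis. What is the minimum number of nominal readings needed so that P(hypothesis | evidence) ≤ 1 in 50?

Prior odds = 9.
Likelihood ratio per nominal reading = 2/3.
Target odds: 0.02 ÷ 0.98 = 1/49.
Require (2/3)ⁿ ≤ 1/49 ÷ 9 = 1/441.
(2/3)¹⁵ = 32768/14348907 is still above 1/441 but (2/3)¹⁶ = 65536/43046721 is at or below it, so n = 16.

16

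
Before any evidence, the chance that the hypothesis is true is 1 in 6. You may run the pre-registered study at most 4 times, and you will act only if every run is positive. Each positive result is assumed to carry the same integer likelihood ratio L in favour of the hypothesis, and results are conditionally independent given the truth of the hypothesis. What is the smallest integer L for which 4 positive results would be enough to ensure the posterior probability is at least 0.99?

Prior odds = (1/6)/(5/6) = 0.2.
Target odds = 0.99/0.01 = 99.
Need L⁴ ≥ 99 ÷ 0.2 = 495.
4⁴ = 256 < 495 ≤ 625 = 5⁴, so L = 5.

5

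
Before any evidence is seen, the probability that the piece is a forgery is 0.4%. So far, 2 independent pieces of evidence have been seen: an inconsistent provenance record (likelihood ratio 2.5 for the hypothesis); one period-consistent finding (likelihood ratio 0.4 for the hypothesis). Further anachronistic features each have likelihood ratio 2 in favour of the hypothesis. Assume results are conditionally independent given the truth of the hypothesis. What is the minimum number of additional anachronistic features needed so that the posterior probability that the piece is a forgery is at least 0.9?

Prior odds = 0.004/0.996 = 1/249.
Combined Bayes factor of the evidence already in hand = 2.5 × 0.4 = 1.
Odds after that evidence = (1/249) × 1 = 1/249.
Target odds = 0.9/0.1 = 9.
Need 2ⁿ ≥ 9 ÷ (1/249) = 2241.
2¹¹ = 2048 falls short of 2241 but 2¹² = 4096 reaches it, so n = 12.

12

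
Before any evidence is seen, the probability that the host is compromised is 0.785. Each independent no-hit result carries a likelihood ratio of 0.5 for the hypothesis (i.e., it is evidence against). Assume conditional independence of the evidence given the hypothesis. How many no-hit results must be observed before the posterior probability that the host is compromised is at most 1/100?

Prior odds: 0.785 ÷ 0.215 = 157/43.
Likelihood ratio per no-hit result = 0.5.
Target posterior odds = 0.01/0.99 = 1/99.
Need (157/43) × 0.5ⁿ ≤ 1/99, i.e. 0.5ⁿ ≤ 43/15543.
0.5⁸ = 0.00390625 is still above 43/15543 but 0.5⁹ = 0.001953125 is at or below it, so n = 9.

9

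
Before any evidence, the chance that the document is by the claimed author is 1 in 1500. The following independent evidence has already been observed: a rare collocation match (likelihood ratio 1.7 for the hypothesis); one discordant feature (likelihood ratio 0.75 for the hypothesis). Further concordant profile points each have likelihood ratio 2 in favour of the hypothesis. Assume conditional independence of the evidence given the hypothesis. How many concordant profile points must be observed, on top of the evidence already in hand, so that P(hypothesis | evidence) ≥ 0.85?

13

Prior odds = (1/1500)/(1499/1500) = 1/1499.
Combined Bayes factor of the evidence already in hand = 1.7 × 0.75 = 1.275.
Odds after that evidence = (1/1499) × 1.275 = 51/59960.
Target odds = 0.85/0.15 = 17/3.
Need 2ⁿ ≥ 17/3 ÷ (51/59960) = 59960/9.
2¹² = 4096 falls short of 59960/9 but 2¹³ = 8192 reaches it, so n = 13.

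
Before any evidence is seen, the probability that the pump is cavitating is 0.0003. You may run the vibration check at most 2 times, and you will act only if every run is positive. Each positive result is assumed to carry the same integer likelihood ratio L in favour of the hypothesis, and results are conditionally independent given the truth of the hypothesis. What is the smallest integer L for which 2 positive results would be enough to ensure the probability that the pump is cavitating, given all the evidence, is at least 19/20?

Prior odds = 0.0003/0.9997 = 3/9997.
Target odds = 0.95/0.05 = 19.
Need L² ≥ 19 ÷ (3/9997) = 189943/3.
251² = 63001 < 189943/3 ≤ 63504 = 252², so L = 252.

252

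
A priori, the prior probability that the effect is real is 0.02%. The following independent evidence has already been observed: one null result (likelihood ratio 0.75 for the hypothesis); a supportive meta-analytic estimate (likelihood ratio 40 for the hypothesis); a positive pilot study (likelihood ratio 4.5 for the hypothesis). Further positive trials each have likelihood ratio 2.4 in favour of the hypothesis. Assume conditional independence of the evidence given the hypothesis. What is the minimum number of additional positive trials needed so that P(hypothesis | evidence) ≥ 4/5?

Prior odds = 0.0002/0.9998 = 1/4999.
Combined Bayes factor of the evidence already in hand = 0.75 × 40 × 4.5 = 135.
Odds after that evidence = (1/4999) × 135 = 135/4999.
Target odds = 0.8/0.2 = 4.
Need 2.4ⁿ ≥ 4 ÷ (135/4999) = 19996/135.
2.4⁵ = 79.62624 falls short of 19996/135 but 2.4⁶ = 2985984/15625 reaches it, so n = 6.

6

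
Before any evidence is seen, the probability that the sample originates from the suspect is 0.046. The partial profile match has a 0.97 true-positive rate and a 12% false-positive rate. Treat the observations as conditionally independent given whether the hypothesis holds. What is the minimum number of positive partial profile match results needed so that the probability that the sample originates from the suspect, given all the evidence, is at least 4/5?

3

Prior odds = 0.046/0.954 = 23/477.
Likelihood ratio of a positive result = 0.97/0.12 = 97/12.
Target posterior odds = 0.8/0.2 = 4.
Require (97/12)ⁿ ≥ 4 ÷ (23/477) = 1908/23.
(97/12)² = 9409/144 falls short of 1908/23 but (97/12)³ = 912673/1728 reaches it, so n = 3.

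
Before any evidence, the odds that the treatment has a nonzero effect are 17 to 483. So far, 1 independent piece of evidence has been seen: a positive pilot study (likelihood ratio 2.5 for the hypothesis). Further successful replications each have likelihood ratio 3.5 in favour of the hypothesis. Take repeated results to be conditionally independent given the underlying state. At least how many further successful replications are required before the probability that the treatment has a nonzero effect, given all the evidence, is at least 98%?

Prior odds = 17/483.
Bayes factor of the evidence already in hand = 2.5.
Odds after that evidence = (17/483) × 2.5 = 85/966.
Target odds = 0.98/0.02 = 49.
Need 3.5ⁿ ≥ 49 ÷ (85/966) = 47334/85.
3.5⁵ = 525.21875 falls short of 47334/85 but 3.5⁶ = 1838.265625 reaches it, so n = 6.

6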